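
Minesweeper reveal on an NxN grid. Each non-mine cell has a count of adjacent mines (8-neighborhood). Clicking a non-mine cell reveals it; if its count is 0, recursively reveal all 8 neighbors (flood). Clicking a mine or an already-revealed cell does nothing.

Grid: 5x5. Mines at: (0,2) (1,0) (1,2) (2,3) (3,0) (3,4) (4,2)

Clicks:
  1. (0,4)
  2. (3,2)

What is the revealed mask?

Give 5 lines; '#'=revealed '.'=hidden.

Click 1 (0,4) count=0: revealed 4 new [(0,3) (0,4) (1,3) (1,4)] -> total=4
Click 2 (3,2) count=2: revealed 1 new [(3,2)] -> total=5

Answer: ...##
...##
.....
..#..
.....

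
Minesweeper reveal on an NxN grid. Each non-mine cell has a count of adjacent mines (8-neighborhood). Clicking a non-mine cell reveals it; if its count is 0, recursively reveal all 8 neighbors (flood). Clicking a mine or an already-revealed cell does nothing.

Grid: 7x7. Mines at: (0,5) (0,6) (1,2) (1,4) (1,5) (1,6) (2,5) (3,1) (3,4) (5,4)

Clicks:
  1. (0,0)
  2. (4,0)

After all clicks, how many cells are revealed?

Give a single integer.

Click 1 (0,0) count=0: revealed 6 new [(0,0) (0,1) (1,0) (1,1) (2,0) (2,1)] -> total=6
Click 2 (4,0) count=1: revealed 1 new [(4,0)] -> total=7

Answer: 7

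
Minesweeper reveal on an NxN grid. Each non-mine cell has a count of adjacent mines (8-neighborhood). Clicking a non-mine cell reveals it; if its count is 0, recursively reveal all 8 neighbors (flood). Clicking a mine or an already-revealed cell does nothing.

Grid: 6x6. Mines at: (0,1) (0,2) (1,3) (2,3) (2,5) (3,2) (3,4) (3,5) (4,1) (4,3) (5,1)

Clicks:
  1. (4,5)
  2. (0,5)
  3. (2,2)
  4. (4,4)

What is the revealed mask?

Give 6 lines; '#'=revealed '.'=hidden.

Answer: ....##
....##
..#...
......
....##
......

Derivation:
Click 1 (4,5) count=2: revealed 1 new [(4,5)] -> total=1
Click 2 (0,5) count=0: revealed 4 new [(0,4) (0,5) (1,4) (1,5)] -> total=5
Click 3 (2,2) count=3: revealed 1 new [(2,2)] -> total=6
Click 4 (4,4) count=3: revealed 1 new [(4,4)] -> total=7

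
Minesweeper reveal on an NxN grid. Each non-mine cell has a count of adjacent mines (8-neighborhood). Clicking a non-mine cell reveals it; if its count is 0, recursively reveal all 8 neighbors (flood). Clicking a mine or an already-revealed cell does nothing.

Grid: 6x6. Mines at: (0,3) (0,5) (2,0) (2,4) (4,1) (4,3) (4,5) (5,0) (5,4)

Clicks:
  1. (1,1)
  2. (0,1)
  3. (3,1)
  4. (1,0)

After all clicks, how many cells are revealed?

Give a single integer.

Answer: 7

Derivation:
Click 1 (1,1) count=1: revealed 1 new [(1,1)] -> total=1
Click 2 (0,1) count=0: revealed 5 new [(0,0) (0,1) (0,2) (1,0) (1,2)] -> total=6
Click 3 (3,1) count=2: revealed 1 new [(3,1)] -> total=7
Click 4 (1,0) count=1: revealed 0 new [(none)] -> total=7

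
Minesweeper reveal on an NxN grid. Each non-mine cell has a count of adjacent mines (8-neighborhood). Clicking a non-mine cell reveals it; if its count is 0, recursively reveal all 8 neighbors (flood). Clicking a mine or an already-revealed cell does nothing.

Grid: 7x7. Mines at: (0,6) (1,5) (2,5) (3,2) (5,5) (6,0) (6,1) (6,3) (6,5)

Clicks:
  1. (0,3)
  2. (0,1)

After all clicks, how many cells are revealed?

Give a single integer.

Answer: 21

Derivation:
Click 1 (0,3) count=0: revealed 21 new [(0,0) (0,1) (0,2) (0,3) (0,4) (1,0) (1,1) (1,2) (1,3) (1,4) (2,0) (2,1) (2,2) (2,3) (2,4) (3,0) (3,1) (4,0) (4,1) (5,0) (5,1)] -> total=21
Click 2 (0,1) count=0: revealed 0 new [(none)] -> total=21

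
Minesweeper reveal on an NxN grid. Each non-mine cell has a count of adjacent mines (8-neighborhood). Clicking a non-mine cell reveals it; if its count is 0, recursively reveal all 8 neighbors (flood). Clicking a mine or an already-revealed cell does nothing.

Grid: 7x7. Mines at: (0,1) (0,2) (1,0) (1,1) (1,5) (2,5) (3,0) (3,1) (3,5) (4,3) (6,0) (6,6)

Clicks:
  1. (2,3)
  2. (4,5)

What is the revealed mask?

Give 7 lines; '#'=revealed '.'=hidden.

Answer: .......
..###..
..###..
..###..
.....#.
.......
.......

Derivation:
Click 1 (2,3) count=0: revealed 9 new [(1,2) (1,3) (1,4) (2,2) (2,3) (2,4) (3,2) (3,3) (3,4)] -> total=9
Click 2 (4,5) count=1: revealed 1 new [(4,5)] -> total=10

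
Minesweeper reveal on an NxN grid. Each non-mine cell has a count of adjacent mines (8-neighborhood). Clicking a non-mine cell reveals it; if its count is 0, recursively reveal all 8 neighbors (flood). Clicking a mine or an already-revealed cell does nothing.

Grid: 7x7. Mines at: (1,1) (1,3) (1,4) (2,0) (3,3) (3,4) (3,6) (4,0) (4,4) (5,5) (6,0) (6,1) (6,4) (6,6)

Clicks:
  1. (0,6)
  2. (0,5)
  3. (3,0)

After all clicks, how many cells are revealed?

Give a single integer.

Answer: 7

Derivation:
Click 1 (0,6) count=0: revealed 6 new [(0,5) (0,6) (1,5) (1,6) (2,5) (2,6)] -> total=6
Click 2 (0,5) count=1: revealed 0 new [(none)] -> total=6
Click 3 (3,0) count=2: revealed 1 new [(3,0)] -> total=7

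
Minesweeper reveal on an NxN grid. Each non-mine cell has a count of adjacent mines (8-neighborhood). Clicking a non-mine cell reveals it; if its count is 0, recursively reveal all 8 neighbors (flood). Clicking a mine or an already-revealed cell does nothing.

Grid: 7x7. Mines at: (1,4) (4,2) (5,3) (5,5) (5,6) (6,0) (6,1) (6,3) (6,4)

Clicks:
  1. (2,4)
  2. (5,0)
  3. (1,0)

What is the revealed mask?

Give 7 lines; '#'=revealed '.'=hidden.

Answer: ####...
####...
#####..
####...
##.....
##.....
.......

Derivation:
Click 1 (2,4) count=1: revealed 1 new [(2,4)] -> total=1
Click 2 (5,0) count=2: revealed 1 new [(5,0)] -> total=2
Click 3 (1,0) count=0: revealed 19 new [(0,0) (0,1) (0,2) (0,3) (1,0) (1,1) (1,2) (1,3) (2,0) (2,1) (2,2) (2,3) (3,0) (3,1) (3,2) (3,3) (4,0) (4,1) (5,1)] -> total=21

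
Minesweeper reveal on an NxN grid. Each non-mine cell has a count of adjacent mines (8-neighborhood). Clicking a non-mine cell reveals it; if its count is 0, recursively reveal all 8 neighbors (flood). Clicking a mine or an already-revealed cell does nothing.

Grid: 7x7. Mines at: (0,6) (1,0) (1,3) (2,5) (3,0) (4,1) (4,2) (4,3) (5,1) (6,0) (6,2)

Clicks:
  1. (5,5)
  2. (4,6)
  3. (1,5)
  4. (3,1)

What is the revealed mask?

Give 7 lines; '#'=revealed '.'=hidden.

Click 1 (5,5) count=0: revealed 14 new [(3,4) (3,5) (3,6) (4,4) (4,5) (4,6) (5,3) (5,4) (5,5) (5,6) (6,3) (6,4) (6,5) (6,6)] -> total=14
Click 2 (4,6) count=0: revealed 0 new [(none)] -> total=14
Click 3 (1,5) count=2: revealed 1 new [(1,5)] -> total=15
Click 4 (3,1) count=3: revealed 1 new [(3,1)] -> total=16

Answer: .......
.....#.
.......
.#..###
....###
...####
...####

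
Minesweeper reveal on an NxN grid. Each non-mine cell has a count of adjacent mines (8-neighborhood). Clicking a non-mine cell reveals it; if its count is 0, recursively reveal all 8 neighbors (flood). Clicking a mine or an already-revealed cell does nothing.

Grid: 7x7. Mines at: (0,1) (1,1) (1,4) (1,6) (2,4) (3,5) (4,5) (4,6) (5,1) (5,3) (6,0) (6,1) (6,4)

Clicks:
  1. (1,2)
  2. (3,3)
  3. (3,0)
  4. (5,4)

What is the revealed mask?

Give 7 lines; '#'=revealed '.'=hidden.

Answer: .......
..#....
####...
####...
####...
....#..
.......

Derivation:
Click 1 (1,2) count=2: revealed 1 new [(1,2)] -> total=1
Click 2 (3,3) count=1: revealed 1 new [(3,3)] -> total=2
Click 3 (3,0) count=0: revealed 11 new [(2,0) (2,1) (2,2) (2,3) (3,0) (3,1) (3,2) (4,0) (4,1) (4,2) (4,3)] -> total=13
Click 4 (5,4) count=3: revealed 1 new [(5,4)] -> total=14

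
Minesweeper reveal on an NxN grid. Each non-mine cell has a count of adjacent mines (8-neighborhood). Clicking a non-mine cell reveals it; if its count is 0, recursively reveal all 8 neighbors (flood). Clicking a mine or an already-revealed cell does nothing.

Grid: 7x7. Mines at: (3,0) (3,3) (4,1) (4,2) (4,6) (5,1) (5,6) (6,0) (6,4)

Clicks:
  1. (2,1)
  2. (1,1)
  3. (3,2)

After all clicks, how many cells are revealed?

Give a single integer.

Answer: 25

Derivation:
Click 1 (2,1) count=1: revealed 1 new [(2,1)] -> total=1
Click 2 (1,1) count=0: revealed 23 new [(0,0) (0,1) (0,2) (0,3) (0,4) (0,5) (0,6) (1,0) (1,1) (1,2) (1,3) (1,4) (1,5) (1,6) (2,0) (2,2) (2,3) (2,4) (2,5) (2,6) (3,4) (3,5) (3,6)] -> total=24
Click 3 (3,2) count=3: revealed 1 new [(3,2)] -> total=25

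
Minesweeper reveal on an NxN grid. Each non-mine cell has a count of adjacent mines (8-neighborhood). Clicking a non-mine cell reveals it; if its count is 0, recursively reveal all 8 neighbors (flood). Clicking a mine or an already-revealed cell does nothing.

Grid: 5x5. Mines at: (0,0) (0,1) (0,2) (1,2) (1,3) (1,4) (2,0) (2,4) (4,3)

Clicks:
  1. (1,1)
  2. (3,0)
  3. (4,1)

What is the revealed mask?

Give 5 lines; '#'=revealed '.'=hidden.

Click 1 (1,1) count=5: revealed 1 new [(1,1)] -> total=1
Click 2 (3,0) count=1: revealed 1 new [(3,0)] -> total=2
Click 3 (4,1) count=0: revealed 5 new [(3,1) (3,2) (4,0) (4,1) (4,2)] -> total=7

Answer: .....
.#...
.....
###..
###..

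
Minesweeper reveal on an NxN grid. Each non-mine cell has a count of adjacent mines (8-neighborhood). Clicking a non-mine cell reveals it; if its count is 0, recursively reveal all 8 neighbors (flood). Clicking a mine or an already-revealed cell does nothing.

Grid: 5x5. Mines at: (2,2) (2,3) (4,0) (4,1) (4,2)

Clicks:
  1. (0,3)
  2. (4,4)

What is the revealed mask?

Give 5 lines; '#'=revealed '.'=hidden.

Answer: #####
#####
##...
##.##
...##

Derivation:
Click 1 (0,3) count=0: revealed 14 new [(0,0) (0,1) (0,2) (0,3) (0,4) (1,0) (1,1) (1,2) (1,3) (1,4) (2,0) (2,1) (3,0) (3,1)] -> total=14
Click 2 (4,4) count=0: revealed 4 new [(3,3) (3,4) (4,3) (4,4)] -> total=18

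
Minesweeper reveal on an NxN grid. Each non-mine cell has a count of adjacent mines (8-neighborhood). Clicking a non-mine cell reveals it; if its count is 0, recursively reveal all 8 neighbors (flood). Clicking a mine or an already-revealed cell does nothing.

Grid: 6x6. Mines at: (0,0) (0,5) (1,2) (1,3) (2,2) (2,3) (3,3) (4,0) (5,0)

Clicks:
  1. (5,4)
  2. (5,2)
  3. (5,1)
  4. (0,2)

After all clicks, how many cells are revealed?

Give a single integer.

Answer: 17

Derivation:
Click 1 (5,4) count=0: revealed 16 new [(1,4) (1,5) (2,4) (2,5) (3,4) (3,5) (4,1) (4,2) (4,3) (4,4) (4,5) (5,1) (5,2) (5,3) (5,4) (5,5)] -> total=16
Click 2 (5,2) count=0: revealed 0 new [(none)] -> total=16
Click 3 (5,1) count=2: revealed 0 new [(none)] -> total=16
Click 4 (0,2) count=2: revealed 1 new [(0,2)] -> total=17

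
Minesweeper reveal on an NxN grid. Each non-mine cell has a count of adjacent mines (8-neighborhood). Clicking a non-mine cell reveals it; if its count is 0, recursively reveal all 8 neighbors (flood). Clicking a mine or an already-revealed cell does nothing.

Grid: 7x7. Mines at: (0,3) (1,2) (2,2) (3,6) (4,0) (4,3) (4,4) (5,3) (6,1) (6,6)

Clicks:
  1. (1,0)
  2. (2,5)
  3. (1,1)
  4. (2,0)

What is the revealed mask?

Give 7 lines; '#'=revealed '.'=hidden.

Answer: ##.....
##.....
##...#.
##.....
.......
.......
.......

Derivation:
Click 1 (1,0) count=0: revealed 8 new [(0,0) (0,1) (1,0) (1,1) (2,0) (2,1) (3,0) (3,1)] -> total=8
Click 2 (2,5) count=1: revealed 1 new [(2,5)] -> total=9
Click 3 (1,1) count=2: revealed 0 new [(none)] -> total=9
Click 4 (2,0) count=0: revealed 0 new [(none)] -> total=9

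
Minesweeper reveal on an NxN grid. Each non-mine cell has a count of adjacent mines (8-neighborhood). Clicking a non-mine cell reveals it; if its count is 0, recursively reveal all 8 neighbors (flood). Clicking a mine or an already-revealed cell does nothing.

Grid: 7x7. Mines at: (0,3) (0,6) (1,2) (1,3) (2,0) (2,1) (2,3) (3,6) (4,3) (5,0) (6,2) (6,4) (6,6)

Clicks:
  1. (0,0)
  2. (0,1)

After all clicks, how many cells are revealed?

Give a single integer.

Click 1 (0,0) count=0: revealed 4 new [(0,0) (0,1) (1,0) (1,1)] -> total=4
Click 2 (0,1) count=1: revealed 0 new [(none)] -> total=4

Answer: 4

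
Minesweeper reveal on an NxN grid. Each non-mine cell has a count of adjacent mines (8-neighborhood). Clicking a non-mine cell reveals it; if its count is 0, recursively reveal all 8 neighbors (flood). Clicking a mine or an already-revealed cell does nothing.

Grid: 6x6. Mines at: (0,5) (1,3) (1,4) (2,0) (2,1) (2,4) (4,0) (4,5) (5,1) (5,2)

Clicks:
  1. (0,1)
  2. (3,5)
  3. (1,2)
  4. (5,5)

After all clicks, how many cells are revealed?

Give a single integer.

Click 1 (0,1) count=0: revealed 6 new [(0,0) (0,1) (0,2) (1,0) (1,1) (1,2)] -> total=6
Click 2 (3,5) count=2: revealed 1 new [(3,5)] -> total=7
Click 3 (1,2) count=2: revealed 0 new [(none)] -> total=7
Click 4 (5,5) count=1: revealed 1 new [(5,5)] -> total=8

Answer: 8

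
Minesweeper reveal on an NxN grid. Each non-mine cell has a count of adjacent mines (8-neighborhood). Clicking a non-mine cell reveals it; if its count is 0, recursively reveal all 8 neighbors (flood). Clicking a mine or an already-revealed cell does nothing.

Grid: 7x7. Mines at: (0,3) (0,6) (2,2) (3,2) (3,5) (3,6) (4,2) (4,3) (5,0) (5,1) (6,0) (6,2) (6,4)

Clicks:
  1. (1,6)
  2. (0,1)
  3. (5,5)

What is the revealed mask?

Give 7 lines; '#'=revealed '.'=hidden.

Answer: ###....
###...#
##.....
##.....
##.....
.....#.
.......

Derivation:
Click 1 (1,6) count=1: revealed 1 new [(1,6)] -> total=1
Click 2 (0,1) count=0: revealed 12 new [(0,0) (0,1) (0,2) (1,0) (1,1) (1,2) (2,0) (2,1) (3,0) (3,1) (4,0) (4,1)] -> total=13
Click 3 (5,5) count=1: revealed 1 new [(5,5)] -> total=14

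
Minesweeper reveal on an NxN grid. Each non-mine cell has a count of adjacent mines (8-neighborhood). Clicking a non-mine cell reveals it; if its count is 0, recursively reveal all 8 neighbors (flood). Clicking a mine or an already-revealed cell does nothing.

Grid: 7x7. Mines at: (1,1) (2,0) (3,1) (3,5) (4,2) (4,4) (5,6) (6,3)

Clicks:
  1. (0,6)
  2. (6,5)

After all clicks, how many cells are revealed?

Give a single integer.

Click 1 (0,6) count=0: revealed 18 new [(0,2) (0,3) (0,4) (0,5) (0,6) (1,2) (1,3) (1,4) (1,5) (1,6) (2,2) (2,3) (2,4) (2,5) (2,6) (3,2) (3,3) (3,4)] -> total=18
Click 2 (6,5) count=1: revealed 1 new [(6,5)] -> total=19

Answer: 19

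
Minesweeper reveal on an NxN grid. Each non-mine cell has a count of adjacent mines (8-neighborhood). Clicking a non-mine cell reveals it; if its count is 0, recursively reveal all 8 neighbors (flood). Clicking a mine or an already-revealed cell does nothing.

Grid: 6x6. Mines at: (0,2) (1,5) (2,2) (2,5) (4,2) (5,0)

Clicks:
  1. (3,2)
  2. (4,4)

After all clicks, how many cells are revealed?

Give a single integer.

Click 1 (3,2) count=2: revealed 1 new [(3,2)] -> total=1
Click 2 (4,4) count=0: revealed 9 new [(3,3) (3,4) (3,5) (4,3) (4,4) (4,5) (5,3) (5,4) (5,5)] -> total=10

Answer: 10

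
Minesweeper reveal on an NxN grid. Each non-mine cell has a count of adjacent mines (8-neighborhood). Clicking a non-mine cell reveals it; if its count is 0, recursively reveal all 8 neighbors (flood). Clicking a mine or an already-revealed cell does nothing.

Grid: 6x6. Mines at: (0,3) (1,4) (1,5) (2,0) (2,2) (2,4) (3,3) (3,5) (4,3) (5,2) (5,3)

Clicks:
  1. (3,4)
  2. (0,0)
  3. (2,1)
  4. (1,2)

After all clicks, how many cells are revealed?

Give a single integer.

Answer: 8

Derivation:
Click 1 (3,4) count=4: revealed 1 new [(3,4)] -> total=1
Click 2 (0,0) count=0: revealed 6 new [(0,0) (0,1) (0,2) (1,0) (1,1) (1,2)] -> total=7
Click 3 (2,1) count=2: revealed 1 new [(2,1)] -> total=8
Click 4 (1,2) count=2: revealed 0 new [(none)] -> total=8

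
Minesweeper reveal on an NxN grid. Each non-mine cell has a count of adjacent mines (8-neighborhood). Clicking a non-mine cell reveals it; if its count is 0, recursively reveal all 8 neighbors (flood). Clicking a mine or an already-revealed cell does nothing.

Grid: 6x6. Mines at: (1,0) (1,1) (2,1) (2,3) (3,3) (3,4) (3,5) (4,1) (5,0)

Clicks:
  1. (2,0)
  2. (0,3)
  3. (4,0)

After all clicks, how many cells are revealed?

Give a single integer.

Answer: 12

Derivation:
Click 1 (2,0) count=3: revealed 1 new [(2,0)] -> total=1
Click 2 (0,3) count=0: revealed 10 new [(0,2) (0,3) (0,4) (0,5) (1,2) (1,3) (1,4) (1,5) (2,4) (2,5)] -> total=11
Click 3 (4,0) count=2: revealed 1 new [(4,0)] -> total=12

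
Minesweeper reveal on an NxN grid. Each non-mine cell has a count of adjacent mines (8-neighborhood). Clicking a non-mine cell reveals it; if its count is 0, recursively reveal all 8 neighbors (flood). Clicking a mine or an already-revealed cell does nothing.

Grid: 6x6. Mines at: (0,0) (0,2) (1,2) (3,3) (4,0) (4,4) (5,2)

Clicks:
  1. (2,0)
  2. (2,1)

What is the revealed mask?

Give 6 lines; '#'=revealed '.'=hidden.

Answer: ......
##....
##....
##....
......
......

Derivation:
Click 1 (2,0) count=0: revealed 6 new [(1,0) (1,1) (2,0) (2,1) (3,0) (3,1)] -> total=6
Click 2 (2,1) count=1: revealed 0 new [(none)] -> total=6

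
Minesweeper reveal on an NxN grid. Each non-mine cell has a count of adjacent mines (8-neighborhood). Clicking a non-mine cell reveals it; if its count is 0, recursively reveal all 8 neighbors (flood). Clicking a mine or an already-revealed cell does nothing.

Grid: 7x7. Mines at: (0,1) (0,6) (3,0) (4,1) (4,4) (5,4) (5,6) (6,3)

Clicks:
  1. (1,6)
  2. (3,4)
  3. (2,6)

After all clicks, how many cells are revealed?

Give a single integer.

Click 1 (1,6) count=1: revealed 1 new [(1,6)] -> total=1
Click 2 (3,4) count=1: revealed 1 new [(3,4)] -> total=2
Click 3 (2,6) count=0: revealed 22 new [(0,2) (0,3) (0,4) (0,5) (1,1) (1,2) (1,3) (1,4) (1,5) (2,1) (2,2) (2,3) (2,4) (2,5) (2,6) (3,1) (3,2) (3,3) (3,5) (3,6) (4,5) (4,6)] -> total=24

Answer: 24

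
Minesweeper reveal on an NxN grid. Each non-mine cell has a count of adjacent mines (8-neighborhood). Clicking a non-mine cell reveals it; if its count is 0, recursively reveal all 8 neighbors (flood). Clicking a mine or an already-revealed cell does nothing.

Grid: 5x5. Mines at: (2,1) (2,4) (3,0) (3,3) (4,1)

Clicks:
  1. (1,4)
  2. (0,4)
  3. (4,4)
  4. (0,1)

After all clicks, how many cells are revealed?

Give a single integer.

Answer: 11

Derivation:
Click 1 (1,4) count=1: revealed 1 new [(1,4)] -> total=1
Click 2 (0,4) count=0: revealed 9 new [(0,0) (0,1) (0,2) (0,3) (0,4) (1,0) (1,1) (1,2) (1,3)] -> total=10
Click 3 (4,4) count=1: revealed 1 new [(4,4)] -> total=11
Click 4 (0,1) count=0: revealed 0 new [(none)] -> total=11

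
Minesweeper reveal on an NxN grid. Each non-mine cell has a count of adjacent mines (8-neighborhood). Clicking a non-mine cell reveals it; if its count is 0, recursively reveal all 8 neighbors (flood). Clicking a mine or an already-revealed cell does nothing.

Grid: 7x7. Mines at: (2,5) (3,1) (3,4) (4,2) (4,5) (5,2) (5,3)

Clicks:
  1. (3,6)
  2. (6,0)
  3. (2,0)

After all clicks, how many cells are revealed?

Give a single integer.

Click 1 (3,6) count=2: revealed 1 new [(3,6)] -> total=1
Click 2 (6,0) count=0: revealed 6 new [(4,0) (4,1) (5,0) (5,1) (6,0) (6,1)] -> total=7
Click 3 (2,0) count=1: revealed 1 new [(2,0)] -> total=8

Answer: 8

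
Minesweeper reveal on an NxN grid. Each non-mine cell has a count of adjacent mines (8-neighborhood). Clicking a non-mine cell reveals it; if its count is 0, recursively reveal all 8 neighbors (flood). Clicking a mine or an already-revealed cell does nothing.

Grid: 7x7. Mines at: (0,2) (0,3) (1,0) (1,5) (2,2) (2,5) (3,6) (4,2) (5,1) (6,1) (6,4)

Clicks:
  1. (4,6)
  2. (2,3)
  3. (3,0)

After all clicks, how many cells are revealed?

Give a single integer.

Click 1 (4,6) count=1: revealed 1 new [(4,6)] -> total=1
Click 2 (2,3) count=1: revealed 1 new [(2,3)] -> total=2
Click 3 (3,0) count=0: revealed 6 new [(2,0) (2,1) (3,0) (3,1) (4,0) (4,1)] -> total=8

Answer: 8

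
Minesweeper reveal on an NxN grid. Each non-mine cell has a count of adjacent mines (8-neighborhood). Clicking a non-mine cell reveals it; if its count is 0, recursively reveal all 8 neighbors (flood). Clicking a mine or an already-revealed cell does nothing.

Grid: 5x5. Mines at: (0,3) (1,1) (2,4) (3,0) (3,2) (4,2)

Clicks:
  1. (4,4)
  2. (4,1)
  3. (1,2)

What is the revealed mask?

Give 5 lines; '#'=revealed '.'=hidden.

Click 1 (4,4) count=0: revealed 4 new [(3,3) (3,4) (4,3) (4,4)] -> total=4
Click 2 (4,1) count=3: revealed 1 new [(4,1)] -> total=5
Click 3 (1,2) count=2: revealed 1 new [(1,2)] -> total=6

Answer: .....
..#..
.....
...##
.#.##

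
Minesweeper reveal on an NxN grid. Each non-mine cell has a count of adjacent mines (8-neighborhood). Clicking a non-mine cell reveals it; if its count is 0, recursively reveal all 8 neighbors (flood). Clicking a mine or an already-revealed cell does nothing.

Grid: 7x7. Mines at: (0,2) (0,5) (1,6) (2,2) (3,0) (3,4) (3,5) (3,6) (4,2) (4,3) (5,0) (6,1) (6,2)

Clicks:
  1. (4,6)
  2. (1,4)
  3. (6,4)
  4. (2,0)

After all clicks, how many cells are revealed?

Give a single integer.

Answer: 13

Derivation:
Click 1 (4,6) count=2: revealed 1 new [(4,6)] -> total=1
Click 2 (1,4) count=1: revealed 1 new [(1,4)] -> total=2
Click 3 (6,4) count=0: revealed 10 new [(4,4) (4,5) (5,3) (5,4) (5,5) (5,6) (6,3) (6,4) (6,5) (6,6)] -> total=12
Click 4 (2,0) count=1: revealed 1 new [(2,0)] -> total=13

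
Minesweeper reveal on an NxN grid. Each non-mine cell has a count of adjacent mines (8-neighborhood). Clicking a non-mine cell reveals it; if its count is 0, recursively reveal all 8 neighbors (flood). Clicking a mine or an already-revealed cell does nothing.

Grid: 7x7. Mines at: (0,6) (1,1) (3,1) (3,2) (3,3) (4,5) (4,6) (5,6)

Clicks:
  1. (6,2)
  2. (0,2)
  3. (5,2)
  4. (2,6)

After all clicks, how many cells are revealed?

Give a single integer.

Answer: 34

Derivation:
Click 1 (6,2) count=0: revealed 17 new [(4,0) (4,1) (4,2) (4,3) (4,4) (5,0) (5,1) (5,2) (5,3) (5,4) (5,5) (6,0) (6,1) (6,2) (6,3) (6,4) (6,5)] -> total=17
Click 2 (0,2) count=1: revealed 1 new [(0,2)] -> total=18
Click 3 (5,2) count=0: revealed 0 new [(none)] -> total=18
Click 4 (2,6) count=0: revealed 16 new [(0,3) (0,4) (0,5) (1,2) (1,3) (1,4) (1,5) (1,6) (2,2) (2,3) (2,4) (2,5) (2,6) (3,4) (3,5) (3,6)] -> total=34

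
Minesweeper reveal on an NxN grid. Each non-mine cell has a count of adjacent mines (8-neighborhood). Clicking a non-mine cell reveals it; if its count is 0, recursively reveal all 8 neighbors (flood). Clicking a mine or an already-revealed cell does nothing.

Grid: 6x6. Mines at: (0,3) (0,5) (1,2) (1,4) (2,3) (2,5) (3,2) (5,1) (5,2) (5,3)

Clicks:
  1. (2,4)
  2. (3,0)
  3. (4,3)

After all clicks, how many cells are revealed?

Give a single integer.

Click 1 (2,4) count=3: revealed 1 new [(2,4)] -> total=1
Click 2 (3,0) count=0: revealed 10 new [(0,0) (0,1) (1,0) (1,1) (2,0) (2,1) (3,0) (3,1) (4,0) (4,1)] -> total=11
Click 3 (4,3) count=3: revealed 1 new [(4,3)] -> total=12

Answer: 12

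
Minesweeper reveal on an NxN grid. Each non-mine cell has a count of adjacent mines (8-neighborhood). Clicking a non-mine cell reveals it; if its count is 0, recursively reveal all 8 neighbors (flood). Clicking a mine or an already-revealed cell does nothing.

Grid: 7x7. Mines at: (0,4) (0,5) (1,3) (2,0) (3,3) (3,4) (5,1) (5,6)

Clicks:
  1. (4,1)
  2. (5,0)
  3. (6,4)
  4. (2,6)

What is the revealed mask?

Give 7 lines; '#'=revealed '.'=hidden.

Click 1 (4,1) count=1: revealed 1 new [(4,1)] -> total=1
Click 2 (5,0) count=1: revealed 1 new [(5,0)] -> total=2
Click 3 (6,4) count=0: revealed 12 new [(4,2) (4,3) (4,4) (4,5) (5,2) (5,3) (5,4) (5,5) (6,2) (6,3) (6,4) (6,5)] -> total=14
Click 4 (2,6) count=0: revealed 7 new [(1,5) (1,6) (2,5) (2,6) (3,5) (3,6) (4,6)] -> total=21

Answer: .......
.....##
.....##
.....##
.######
#.####.
..####.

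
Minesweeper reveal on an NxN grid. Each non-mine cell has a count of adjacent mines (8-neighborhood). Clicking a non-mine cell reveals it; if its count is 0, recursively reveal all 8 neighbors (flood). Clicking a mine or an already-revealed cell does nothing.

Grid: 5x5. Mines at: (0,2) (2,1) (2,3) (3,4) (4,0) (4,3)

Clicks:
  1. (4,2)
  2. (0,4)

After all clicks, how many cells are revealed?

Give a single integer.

Answer: 5

Derivation:
Click 1 (4,2) count=1: revealed 1 new [(4,2)] -> total=1
Click 2 (0,4) count=0: revealed 4 new [(0,3) (0,4) (1,3) (1,4)] -> total=5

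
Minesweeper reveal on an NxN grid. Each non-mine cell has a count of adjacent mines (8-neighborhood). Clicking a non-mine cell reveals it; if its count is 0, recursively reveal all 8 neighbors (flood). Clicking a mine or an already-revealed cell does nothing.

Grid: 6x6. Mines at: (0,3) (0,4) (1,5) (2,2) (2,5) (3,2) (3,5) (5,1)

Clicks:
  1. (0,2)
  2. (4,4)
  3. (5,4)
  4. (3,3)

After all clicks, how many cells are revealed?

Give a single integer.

Click 1 (0,2) count=1: revealed 1 new [(0,2)] -> total=1
Click 2 (4,4) count=1: revealed 1 new [(4,4)] -> total=2
Click 3 (5,4) count=0: revealed 7 new [(4,2) (4,3) (4,5) (5,2) (5,3) (5,4) (5,5)] -> total=9
Click 4 (3,3) count=2: revealed 1 new [(3,3)] -> total=10

Answer: 10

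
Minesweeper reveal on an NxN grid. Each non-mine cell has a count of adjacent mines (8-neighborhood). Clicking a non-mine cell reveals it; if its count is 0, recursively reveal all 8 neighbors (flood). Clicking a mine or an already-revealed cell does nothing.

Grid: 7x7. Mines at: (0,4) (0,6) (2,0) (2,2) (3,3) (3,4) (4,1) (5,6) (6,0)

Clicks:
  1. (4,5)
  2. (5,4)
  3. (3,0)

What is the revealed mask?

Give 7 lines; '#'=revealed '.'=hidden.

Click 1 (4,5) count=2: revealed 1 new [(4,5)] -> total=1
Click 2 (5,4) count=0: revealed 13 new [(4,2) (4,3) (4,4) (5,1) (5,2) (5,3) (5,4) (5,5) (6,1) (6,2) (6,3) (6,4) (6,5)] -> total=14
Click 3 (3,0) count=2: revealed 1 new [(3,0)] -> total=15

Answer: .......
.......
.......
#......
..####.
.#####.
.#####.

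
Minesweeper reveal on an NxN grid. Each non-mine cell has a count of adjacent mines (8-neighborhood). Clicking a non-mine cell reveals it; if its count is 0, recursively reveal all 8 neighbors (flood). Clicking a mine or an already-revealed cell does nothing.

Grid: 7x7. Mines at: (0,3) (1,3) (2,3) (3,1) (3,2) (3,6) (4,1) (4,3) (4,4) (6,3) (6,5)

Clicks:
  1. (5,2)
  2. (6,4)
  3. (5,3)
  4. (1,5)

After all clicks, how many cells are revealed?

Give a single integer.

Answer: 12

Derivation:
Click 1 (5,2) count=3: revealed 1 new [(5,2)] -> total=1
Click 2 (6,4) count=2: revealed 1 new [(6,4)] -> total=2
Click 3 (5,3) count=3: revealed 1 new [(5,3)] -> total=3
Click 4 (1,5) count=0: revealed 9 new [(0,4) (0,5) (0,6) (1,4) (1,5) (1,6) (2,4) (2,5) (2,6)] -> total=12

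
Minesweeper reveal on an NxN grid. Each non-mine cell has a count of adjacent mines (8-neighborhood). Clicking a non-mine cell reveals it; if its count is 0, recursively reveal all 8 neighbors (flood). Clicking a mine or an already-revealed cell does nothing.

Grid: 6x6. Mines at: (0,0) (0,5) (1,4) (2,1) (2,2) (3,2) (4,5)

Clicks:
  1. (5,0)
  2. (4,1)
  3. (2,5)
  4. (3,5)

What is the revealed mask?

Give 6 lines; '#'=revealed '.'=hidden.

Click 1 (5,0) count=0: revealed 12 new [(3,0) (3,1) (4,0) (4,1) (4,2) (4,3) (4,4) (5,0) (5,1) (5,2) (5,3) (5,4)] -> total=12
Click 2 (4,1) count=1: revealed 0 new [(none)] -> total=12
Click 3 (2,5) count=1: revealed 1 new [(2,5)] -> total=13
Click 4 (3,5) count=1: revealed 1 new [(3,5)] -> total=14

Answer: ......
......
.....#
##...#
#####.
#####.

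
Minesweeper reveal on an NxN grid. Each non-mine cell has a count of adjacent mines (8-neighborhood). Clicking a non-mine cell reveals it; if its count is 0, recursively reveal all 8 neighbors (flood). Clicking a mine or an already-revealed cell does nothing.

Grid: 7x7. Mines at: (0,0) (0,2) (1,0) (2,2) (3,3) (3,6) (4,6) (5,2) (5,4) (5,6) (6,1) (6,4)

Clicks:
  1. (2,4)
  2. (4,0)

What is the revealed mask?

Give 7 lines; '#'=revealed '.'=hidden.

Click 1 (2,4) count=1: revealed 1 new [(2,4)] -> total=1
Click 2 (4,0) count=0: revealed 8 new [(2,0) (2,1) (3,0) (3,1) (4,0) (4,1) (5,0) (5,1)] -> total=9

Answer: .......
.......
##..#..
##.....
##.....
##.....
.......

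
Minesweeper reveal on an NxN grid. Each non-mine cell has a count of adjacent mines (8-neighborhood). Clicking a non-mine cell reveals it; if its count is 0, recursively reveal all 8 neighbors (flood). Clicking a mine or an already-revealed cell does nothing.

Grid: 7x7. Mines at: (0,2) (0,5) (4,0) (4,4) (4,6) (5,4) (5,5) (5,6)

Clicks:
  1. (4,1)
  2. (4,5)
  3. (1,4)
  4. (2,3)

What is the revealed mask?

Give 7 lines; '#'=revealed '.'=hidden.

Answer: ##.....
#######
#######
#######
.###.#.
####...
####...

Derivation:
Click 1 (4,1) count=1: revealed 1 new [(4,1)] -> total=1
Click 2 (4,5) count=5: revealed 1 new [(4,5)] -> total=2
Click 3 (1,4) count=1: revealed 1 new [(1,4)] -> total=3
Click 4 (2,3) count=0: revealed 32 new [(0,0) (0,1) (1,0) (1,1) (1,2) (1,3) (1,5) (1,6) (2,0) (2,1) (2,2) (2,3) (2,4) (2,5) (2,6) (3,0) (3,1) (3,2) (3,3) (3,4) (3,5) (3,6) (4,2) (4,3) (5,0) (5,1) (5,2) (5,3) (6,0) (6,1) (6,2) (6,3)] -> total=35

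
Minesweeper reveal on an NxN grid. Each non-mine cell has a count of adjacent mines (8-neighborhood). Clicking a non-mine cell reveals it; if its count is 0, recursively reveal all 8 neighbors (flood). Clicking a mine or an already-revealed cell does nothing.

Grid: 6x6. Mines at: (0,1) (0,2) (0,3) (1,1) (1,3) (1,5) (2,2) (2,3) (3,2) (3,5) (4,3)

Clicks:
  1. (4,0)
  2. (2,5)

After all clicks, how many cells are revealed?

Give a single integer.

Answer: 11

Derivation:
Click 1 (4,0) count=0: revealed 10 new [(2,0) (2,1) (3,0) (3,1) (4,0) (4,1) (4,2) (5,0) (5,1) (5,2)] -> total=10
Click 2 (2,5) count=2: revealed 1 new [(2,5)] -> total=11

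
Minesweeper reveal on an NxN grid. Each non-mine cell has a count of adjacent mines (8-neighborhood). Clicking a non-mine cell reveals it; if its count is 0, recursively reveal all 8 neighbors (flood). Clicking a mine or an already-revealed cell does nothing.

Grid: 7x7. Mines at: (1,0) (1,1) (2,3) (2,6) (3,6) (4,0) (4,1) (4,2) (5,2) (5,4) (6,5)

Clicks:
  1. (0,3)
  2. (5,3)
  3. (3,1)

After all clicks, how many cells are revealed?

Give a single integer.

Answer: 12

Derivation:
Click 1 (0,3) count=0: revealed 10 new [(0,2) (0,3) (0,4) (0,5) (0,6) (1,2) (1,3) (1,4) (1,5) (1,6)] -> total=10
Click 2 (5,3) count=3: revealed 1 new [(5,3)] -> total=11
Click 3 (3,1) count=3: revealed 1 new [(3,1)] -> total=12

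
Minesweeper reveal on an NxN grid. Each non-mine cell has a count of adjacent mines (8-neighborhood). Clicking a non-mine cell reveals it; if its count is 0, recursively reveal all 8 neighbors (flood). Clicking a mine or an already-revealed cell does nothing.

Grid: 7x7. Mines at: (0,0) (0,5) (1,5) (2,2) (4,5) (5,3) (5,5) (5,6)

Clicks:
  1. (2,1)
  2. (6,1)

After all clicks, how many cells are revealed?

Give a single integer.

Answer: 16

Derivation:
Click 1 (2,1) count=1: revealed 1 new [(2,1)] -> total=1
Click 2 (6,1) count=0: revealed 15 new [(1,0) (1,1) (2,0) (3,0) (3,1) (3,2) (4,0) (4,1) (4,2) (5,0) (5,1) (5,2) (6,0) (6,1) (6,2)] -> total=16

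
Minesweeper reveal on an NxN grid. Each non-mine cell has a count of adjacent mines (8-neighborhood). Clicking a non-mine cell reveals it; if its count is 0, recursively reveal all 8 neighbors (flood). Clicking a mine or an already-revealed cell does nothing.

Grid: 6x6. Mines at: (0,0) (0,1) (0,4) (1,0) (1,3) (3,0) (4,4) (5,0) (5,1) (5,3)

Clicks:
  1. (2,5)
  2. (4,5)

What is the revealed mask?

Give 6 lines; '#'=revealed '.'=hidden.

Click 1 (2,5) count=0: revealed 6 new [(1,4) (1,5) (2,4) (2,5) (3,4) (3,5)] -> total=6
Click 2 (4,5) count=1: revealed 1 new [(4,5)] -> total=7

Answer: ......
....##
....##
....##
.....#
......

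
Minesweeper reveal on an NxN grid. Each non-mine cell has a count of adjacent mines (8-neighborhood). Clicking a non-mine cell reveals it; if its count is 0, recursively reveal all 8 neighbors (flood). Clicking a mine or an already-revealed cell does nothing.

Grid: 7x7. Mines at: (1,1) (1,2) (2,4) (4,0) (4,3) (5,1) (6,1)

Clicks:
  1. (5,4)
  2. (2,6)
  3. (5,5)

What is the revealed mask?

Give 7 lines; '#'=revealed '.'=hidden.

Answer: ...####
...####
.....##
....###
....###
..#####
..#####

Derivation:
Click 1 (5,4) count=1: revealed 1 new [(5,4)] -> total=1
Click 2 (2,6) count=0: revealed 25 new [(0,3) (0,4) (0,5) (0,6) (1,3) (1,4) (1,5) (1,6) (2,5) (2,6) (3,4) (3,5) (3,6) (4,4) (4,5) (4,6) (5,2) (5,3) (5,5) (5,6) (6,2) (6,3) (6,4) (6,5) (6,6)] -> total=26
Click 3 (5,5) count=0: revealed 0 new [(none)] -> total=26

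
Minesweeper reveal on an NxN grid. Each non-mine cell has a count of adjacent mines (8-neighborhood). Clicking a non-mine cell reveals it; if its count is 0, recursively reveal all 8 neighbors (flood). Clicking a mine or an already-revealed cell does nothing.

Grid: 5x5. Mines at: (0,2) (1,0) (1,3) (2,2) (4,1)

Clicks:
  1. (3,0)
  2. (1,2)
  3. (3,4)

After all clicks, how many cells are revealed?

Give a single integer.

Click 1 (3,0) count=1: revealed 1 new [(3,0)] -> total=1
Click 2 (1,2) count=3: revealed 1 new [(1,2)] -> total=2
Click 3 (3,4) count=0: revealed 8 new [(2,3) (2,4) (3,2) (3,3) (3,4) (4,2) (4,3) (4,4)] -> total=10

Answer: 10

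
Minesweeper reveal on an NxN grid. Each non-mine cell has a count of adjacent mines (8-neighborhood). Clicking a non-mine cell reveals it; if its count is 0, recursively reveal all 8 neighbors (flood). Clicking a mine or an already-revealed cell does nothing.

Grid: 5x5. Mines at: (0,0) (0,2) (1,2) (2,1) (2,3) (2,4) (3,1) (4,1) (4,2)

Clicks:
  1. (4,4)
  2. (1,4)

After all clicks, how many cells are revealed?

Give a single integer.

Answer: 5

Derivation:
Click 1 (4,4) count=0: revealed 4 new [(3,3) (3,4) (4,3) (4,4)] -> total=4
Click 2 (1,4) count=2: revealed 1 new [(1,4)] -> total=5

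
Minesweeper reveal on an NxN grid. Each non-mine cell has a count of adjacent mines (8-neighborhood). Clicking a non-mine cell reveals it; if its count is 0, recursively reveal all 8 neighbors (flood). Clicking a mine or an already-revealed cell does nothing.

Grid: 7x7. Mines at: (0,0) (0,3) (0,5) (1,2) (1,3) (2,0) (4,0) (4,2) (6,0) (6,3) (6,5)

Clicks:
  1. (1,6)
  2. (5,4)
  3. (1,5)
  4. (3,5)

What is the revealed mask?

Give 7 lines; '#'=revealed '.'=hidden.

Answer: .......
....###
...####
...####
...####
...####
.......

Derivation:
Click 1 (1,6) count=1: revealed 1 new [(1,6)] -> total=1
Click 2 (5,4) count=2: revealed 1 new [(5,4)] -> total=2
Click 3 (1,5) count=1: revealed 1 new [(1,5)] -> total=3
Click 4 (3,5) count=0: revealed 16 new [(1,4) (2,3) (2,4) (2,5) (2,6) (3,3) (3,4) (3,5) (3,6) (4,3) (4,4) (4,5) (4,6) (5,3) (5,5) (5,6)] -> total=19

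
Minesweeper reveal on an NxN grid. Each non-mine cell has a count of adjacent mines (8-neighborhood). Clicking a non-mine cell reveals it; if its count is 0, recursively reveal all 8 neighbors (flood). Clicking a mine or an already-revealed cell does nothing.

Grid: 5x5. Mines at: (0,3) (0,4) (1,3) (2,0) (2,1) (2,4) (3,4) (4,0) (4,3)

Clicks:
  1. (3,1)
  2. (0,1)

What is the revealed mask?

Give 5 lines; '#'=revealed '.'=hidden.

Answer: ###..
###..
.....
.#...
.....

Derivation:
Click 1 (3,1) count=3: revealed 1 new [(3,1)] -> total=1
Click 2 (0,1) count=0: revealed 6 new [(0,0) (0,1) (0,2) (1,0) (1,1) (1,2)] -> total=7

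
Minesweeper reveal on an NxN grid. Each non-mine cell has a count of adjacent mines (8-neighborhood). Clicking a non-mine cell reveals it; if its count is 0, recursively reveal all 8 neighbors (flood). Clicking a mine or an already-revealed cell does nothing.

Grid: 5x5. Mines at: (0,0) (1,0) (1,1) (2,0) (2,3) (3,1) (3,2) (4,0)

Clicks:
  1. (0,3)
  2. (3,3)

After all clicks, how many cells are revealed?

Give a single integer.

Answer: 7

Derivation:
Click 1 (0,3) count=0: revealed 6 new [(0,2) (0,3) (0,4) (1,2) (1,3) (1,4)] -> total=6
Click 2 (3,3) count=2: revealed 1 new [(3,3)] -> total=7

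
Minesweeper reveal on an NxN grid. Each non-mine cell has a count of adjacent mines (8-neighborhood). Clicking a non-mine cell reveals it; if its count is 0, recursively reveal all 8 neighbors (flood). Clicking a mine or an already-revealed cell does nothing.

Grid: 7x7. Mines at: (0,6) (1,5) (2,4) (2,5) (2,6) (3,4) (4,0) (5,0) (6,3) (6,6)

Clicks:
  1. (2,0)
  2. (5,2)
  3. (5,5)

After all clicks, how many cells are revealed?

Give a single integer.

Click 1 (2,0) count=0: revealed 24 new [(0,0) (0,1) (0,2) (0,3) (0,4) (1,0) (1,1) (1,2) (1,3) (1,4) (2,0) (2,1) (2,2) (2,3) (3,0) (3,1) (3,2) (3,3) (4,1) (4,2) (4,3) (5,1) (5,2) (5,3)] -> total=24
Click 2 (5,2) count=1: revealed 0 new [(none)] -> total=24
Click 3 (5,5) count=1: revealed 1 new [(5,5)] -> total=25

Answer: 25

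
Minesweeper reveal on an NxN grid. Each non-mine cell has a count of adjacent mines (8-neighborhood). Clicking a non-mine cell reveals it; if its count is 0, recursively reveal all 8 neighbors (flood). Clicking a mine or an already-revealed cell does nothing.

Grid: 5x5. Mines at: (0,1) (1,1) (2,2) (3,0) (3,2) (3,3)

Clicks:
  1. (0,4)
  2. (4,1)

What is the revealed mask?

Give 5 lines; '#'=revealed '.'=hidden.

Click 1 (0,4) count=0: revealed 8 new [(0,2) (0,3) (0,4) (1,2) (1,3) (1,4) (2,3) (2,4)] -> total=8
Click 2 (4,1) count=2: revealed 1 new [(4,1)] -> total=9

Answer: ..###
..###
...##
.....
.#...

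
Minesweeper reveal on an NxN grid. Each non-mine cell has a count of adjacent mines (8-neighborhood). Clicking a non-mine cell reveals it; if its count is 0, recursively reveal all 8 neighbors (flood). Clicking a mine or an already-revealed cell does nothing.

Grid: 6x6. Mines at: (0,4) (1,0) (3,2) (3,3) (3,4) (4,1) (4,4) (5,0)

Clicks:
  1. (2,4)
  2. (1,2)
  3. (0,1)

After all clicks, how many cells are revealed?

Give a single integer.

Click 1 (2,4) count=2: revealed 1 new [(2,4)] -> total=1
Click 2 (1,2) count=0: revealed 9 new [(0,1) (0,2) (0,3) (1,1) (1,2) (1,3) (2,1) (2,2) (2,3)] -> total=10
Click 3 (0,1) count=1: revealed 0 new [(none)] -> total=10

Answer: 10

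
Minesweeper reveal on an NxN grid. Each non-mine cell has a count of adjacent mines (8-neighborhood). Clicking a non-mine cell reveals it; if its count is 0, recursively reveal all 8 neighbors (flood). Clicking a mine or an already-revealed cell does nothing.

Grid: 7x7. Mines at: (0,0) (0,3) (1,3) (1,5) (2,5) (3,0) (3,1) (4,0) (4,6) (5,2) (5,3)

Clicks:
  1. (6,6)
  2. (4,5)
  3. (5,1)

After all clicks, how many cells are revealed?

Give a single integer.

Answer: 8

Derivation:
Click 1 (6,6) count=0: revealed 6 new [(5,4) (5,5) (5,6) (6,4) (6,5) (6,6)] -> total=6
Click 2 (4,5) count=1: revealed 1 new [(4,5)] -> total=7
Click 3 (5,1) count=2: revealed 1 new [(5,1)] -> total=8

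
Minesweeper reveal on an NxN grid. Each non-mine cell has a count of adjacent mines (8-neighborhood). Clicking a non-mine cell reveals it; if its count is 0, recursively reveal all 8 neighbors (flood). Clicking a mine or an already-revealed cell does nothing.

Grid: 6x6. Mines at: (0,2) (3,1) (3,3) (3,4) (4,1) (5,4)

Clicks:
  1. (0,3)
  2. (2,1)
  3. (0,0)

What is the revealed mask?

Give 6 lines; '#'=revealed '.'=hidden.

Click 1 (0,3) count=1: revealed 1 new [(0,3)] -> total=1
Click 2 (2,1) count=1: revealed 1 new [(2,1)] -> total=2
Click 3 (0,0) count=0: revealed 5 new [(0,0) (0,1) (1,0) (1,1) (2,0)] -> total=7

Answer: ##.#..
##....
##....
......
......
......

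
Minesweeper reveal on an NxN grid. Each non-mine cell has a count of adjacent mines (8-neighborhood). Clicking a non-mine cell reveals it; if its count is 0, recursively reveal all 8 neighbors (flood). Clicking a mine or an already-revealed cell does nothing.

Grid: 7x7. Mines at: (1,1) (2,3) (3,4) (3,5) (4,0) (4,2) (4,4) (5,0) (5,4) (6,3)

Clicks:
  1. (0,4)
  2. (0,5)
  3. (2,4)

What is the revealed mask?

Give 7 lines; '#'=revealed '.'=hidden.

Answer: ..#####
..#####
....###
.......
.......
.......
.......

Derivation:
Click 1 (0,4) count=0: revealed 13 new [(0,2) (0,3) (0,4) (0,5) (0,6) (1,2) (1,3) (1,4) (1,5) (1,6) (2,4) (2,5) (2,6)] -> total=13
Click 2 (0,5) count=0: revealed 0 new [(none)] -> total=13
Click 3 (2,4) count=3: revealed 0 new [(none)] -> total=13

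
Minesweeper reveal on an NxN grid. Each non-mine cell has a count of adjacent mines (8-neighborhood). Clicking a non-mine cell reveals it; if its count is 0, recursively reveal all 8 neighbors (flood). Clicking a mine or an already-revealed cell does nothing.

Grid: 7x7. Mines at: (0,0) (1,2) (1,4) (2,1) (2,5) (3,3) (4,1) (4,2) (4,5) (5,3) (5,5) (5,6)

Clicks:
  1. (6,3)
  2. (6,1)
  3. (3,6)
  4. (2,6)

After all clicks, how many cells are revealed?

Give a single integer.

Answer: 9

Derivation:
Click 1 (6,3) count=1: revealed 1 new [(6,3)] -> total=1
Click 2 (6,1) count=0: revealed 6 new [(5,0) (5,1) (5,2) (6,0) (6,1) (6,2)] -> total=7
Click 3 (3,6) count=2: revealed 1 new [(3,6)] -> total=8
Click 4 (2,6) count=1: revealed 1 new [(2,6)] -> total=9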